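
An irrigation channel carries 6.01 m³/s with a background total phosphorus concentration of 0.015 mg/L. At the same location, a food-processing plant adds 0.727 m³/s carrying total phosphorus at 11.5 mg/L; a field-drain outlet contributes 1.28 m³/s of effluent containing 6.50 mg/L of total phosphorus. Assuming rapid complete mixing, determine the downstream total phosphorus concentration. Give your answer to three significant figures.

2.09 mg/L

Flow-weighted average: C = (6.010·0.01500 + 0.7270·11.50 + 1.280·6.500) / 8.017 = 16.77/8.017 = 2.092 mg/L.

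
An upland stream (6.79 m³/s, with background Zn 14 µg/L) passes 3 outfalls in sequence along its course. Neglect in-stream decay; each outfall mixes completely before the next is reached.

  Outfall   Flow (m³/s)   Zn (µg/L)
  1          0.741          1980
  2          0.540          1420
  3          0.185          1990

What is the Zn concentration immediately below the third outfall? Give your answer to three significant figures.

Below outfall 1: Q → 7.531 m³/s, C = (6.790·14.00 + 0.7410·1980)/7.531 = 207.4 µg/L.
Below outfall 2: Q → 8.071 m³/s, C = (7.531·207.4 + 0.5400·1420)/8.071 = 288.6 µg/L.
Below outfall 3: Q → 8.256 m³/s, C = (8.071·288.6 + 0.1850·1990)/8.256 = 326.7 µg/L.

327 µg/L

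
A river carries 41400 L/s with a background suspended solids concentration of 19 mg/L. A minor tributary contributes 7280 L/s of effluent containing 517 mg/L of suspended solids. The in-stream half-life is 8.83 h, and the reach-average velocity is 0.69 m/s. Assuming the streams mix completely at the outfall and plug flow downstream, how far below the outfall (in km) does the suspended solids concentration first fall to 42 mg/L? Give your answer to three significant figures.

After mixing, C = (41400·19.00 + 7280·517.0) / 48680 = 4550000/48680 = 93.47 mg/L.
Half-life 8.83 h → k = ln 2 / 8.83 = 0.07850 h⁻¹ = 1.884 d⁻¹.
Set 93.47·exp(−k·t) = 42 → t = ln(93.47/42)/k = 36690 s = 10.19 h.
Distance = v·t = 0.69·36690 = 25320 m = 25.32 km.

25.3 km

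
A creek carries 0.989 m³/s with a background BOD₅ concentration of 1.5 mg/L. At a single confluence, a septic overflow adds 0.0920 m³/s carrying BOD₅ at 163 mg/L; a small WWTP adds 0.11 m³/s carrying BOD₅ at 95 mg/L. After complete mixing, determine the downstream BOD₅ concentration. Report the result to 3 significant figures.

22.6 mg/L

Conservation of mass: C = (0.9890·1.500 + 0.09200·163.0 + 0.1100·95.00) / 1.191 = 26.93/1.191 = 22.61 mg/L.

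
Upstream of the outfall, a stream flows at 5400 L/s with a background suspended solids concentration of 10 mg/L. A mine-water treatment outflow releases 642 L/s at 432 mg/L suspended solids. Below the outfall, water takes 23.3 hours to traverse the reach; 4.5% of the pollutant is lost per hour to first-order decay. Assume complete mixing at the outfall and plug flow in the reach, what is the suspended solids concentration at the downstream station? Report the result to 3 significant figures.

Mixed concentration C = ΣQC/ΣQ = (5400·10.00 + 642.0·432.0) / 6042 = 331300/6042 = 54.84 mg/L.
4.5%/h lost → k = −ln(1 − 0.045) = 0.04604 h⁻¹.
First-order decay: C = 54.84·exp(−k·t) = 54.84·0.3420 = 18.76 mg/L.

18.8 mg/L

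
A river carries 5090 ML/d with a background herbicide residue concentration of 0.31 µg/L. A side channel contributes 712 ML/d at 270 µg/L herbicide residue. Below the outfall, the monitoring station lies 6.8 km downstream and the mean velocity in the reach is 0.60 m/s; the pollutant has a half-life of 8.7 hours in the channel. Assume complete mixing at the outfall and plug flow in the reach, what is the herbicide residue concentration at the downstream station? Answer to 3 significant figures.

26.0 µg/L

Mass balance: C = (5090·0.3100 + 712.0·270.0) / 5802 = 193800/5802 = 33.41 µg/L.
Travel time t = 6.8·1000 / 0.60 = 11330 s = 3.148 h.
Half-life 8.7 h → k = ln 2 / 8.7 = 0.07967 h⁻¹ = 1.912 d⁻¹.
Decay over the reach: 33.41·exp(−kt) = 33.41·0.7782 = 25.99 µg/L.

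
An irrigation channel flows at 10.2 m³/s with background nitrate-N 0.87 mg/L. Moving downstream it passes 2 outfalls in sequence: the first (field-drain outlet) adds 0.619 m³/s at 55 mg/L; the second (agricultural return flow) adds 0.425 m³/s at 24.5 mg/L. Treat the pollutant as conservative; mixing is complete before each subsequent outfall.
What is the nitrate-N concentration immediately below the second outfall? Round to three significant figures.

Below outfall 1: Q → 10.82 m³/s, C = (10.20·0.8700 + 0.6190·55.00)/10.82 = 3.967 mg/L.
Below outfall 2: Q → 11.24 m³/s, C = (10.82·3.967 + 0.4250·24.50)/11.24 = 4.743 mg/L.

4.74 mg/L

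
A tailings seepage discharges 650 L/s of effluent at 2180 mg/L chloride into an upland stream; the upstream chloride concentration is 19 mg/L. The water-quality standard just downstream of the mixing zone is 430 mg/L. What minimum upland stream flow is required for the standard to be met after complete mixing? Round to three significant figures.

2770 L/s

Set C_mix = 430: (Q·19.00 + 650.0·2180) / (Q + 650.0) = 430
→ Q = 650.0·(2180 − 430)/(430 − 19.00) = 2768 L/s.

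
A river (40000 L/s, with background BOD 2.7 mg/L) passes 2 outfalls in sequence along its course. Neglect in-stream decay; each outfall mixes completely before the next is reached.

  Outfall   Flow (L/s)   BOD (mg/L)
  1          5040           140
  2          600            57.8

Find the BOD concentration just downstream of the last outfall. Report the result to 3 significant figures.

Below outfall 1: Q → 45040 L/s, C = (40000·2.700 + 5040·140.0)/45040 = 18.06 mg/L.
Below outfall 2: Q → 45640 L/s, C = (45040·18.06 + 600.0·57.80)/45640 = 18.59 mg/L.

18.6 mg/L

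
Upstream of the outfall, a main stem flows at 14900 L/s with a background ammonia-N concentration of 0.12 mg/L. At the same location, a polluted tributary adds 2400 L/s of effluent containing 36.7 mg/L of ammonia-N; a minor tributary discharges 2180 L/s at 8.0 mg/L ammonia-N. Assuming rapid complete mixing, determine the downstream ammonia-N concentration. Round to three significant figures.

Mixed concentration C = ΣQC/ΣQ = (14900·0.1200 + 2400·36.70 + 2180·8.000) / 19480 = 107300/19480 = 5.509 mg/L.

5.51 mg/L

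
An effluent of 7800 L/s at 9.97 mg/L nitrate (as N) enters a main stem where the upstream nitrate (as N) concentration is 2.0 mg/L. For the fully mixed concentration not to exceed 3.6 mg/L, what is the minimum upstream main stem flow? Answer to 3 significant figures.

31100 L/s

Set C_mix = 3.6: (Q·2.000 + 7800·9.970) / (Q + 7800) = 3.6
→ Q = 7800·(9.970 − 3.6)/(3.6 − 2.000) = 31050 L/s.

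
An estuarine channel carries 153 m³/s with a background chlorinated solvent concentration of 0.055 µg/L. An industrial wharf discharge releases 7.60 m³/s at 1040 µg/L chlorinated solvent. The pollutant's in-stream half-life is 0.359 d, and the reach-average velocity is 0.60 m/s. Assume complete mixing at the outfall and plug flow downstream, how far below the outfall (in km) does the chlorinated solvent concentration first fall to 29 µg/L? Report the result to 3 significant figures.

Flow-weighted average: C = (153.0·0.05500 + 7.600·1040) / 160.6 = 7912/160.6 = 49.27 µg/L.
Half-life 0.359 d → k = ln 2 / 0.359 = 1.931 d⁻¹.
Set 49.27·exp(−k·t) = 29 → t = ln(49.27/29)/k = 23720 s = 6.588 h.
Distance = v·t = 0.60·23720 = 14230 m = 14.23 km.

14.2 km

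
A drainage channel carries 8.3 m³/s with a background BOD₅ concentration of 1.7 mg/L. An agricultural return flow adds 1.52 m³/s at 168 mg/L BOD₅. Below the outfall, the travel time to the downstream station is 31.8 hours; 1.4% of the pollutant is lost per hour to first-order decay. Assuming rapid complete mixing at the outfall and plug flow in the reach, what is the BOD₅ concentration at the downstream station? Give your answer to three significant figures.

Flow-weighted average: C = (8.300·1.700 + 1.520·168.0) / 9.820 = 269.5/9.820 = 27.44 mg/L.
1.4%/h lost → k = −ln(1 − 0.014) = 0.01410 h⁻¹.
Applying C = C₀e^(−kt): 27.44 × 0.6387 = 17.53 mg/L.

17.5 mg/L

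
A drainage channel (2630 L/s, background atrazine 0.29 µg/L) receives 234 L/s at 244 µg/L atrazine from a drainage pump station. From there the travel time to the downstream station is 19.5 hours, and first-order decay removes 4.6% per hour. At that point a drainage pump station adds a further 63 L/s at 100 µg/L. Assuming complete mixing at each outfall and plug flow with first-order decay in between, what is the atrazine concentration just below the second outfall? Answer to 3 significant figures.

10.0 µg/L

After mixing, C = (2630·0.2900 + 234.0·244.0) / 2864 = 57860/2864 = 20.20 µg/L; combined flow 2864 L/s.
4.6%/h lost → k = −ln(1 − 0.046) = 0.04709 h⁻¹.
Applying C = C₀e^(−kt): 20.20 × 0.3992 = 8.065 µg/L.
Second outfall: C = (2864·8.065 + 63.00·100.0)/2927 = 10.04 µg/L.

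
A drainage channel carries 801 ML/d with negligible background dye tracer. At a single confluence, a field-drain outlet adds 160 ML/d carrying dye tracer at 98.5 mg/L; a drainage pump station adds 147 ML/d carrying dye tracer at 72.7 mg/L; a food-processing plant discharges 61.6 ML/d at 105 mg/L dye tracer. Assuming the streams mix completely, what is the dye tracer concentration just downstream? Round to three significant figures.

28.1 mg/L

After mixing, C = (801.0·0 + 160.0·98.50 + 147.0·72.70 + 61.60·105.0) / 1170 = 32910/1170 = 28.14 mg/L.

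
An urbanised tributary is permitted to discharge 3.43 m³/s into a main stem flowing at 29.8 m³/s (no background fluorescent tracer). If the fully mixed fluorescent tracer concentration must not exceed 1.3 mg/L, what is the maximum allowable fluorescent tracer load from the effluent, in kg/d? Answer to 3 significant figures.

3730 kg/d

Mass balance at the limit: 29.80·0 + 3.430·Cₑ = 33.23·1.3 → Cₑ = 12.59 mg/L.
Load = 3.430 m³/s × 12.59 g/m³ × 86 400 s/d = 3732 kg/d.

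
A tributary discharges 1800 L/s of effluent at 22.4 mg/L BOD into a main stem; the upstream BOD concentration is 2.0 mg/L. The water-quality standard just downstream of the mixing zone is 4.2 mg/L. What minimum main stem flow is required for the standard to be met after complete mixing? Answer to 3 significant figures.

Set C_mix = 4.2: (Q·2.000 + 1800·22.40) / (Q + 1800) = 4.2
→ Q = 1800·(22.40 − 4.2)/(4.2 − 2.000) = 14890 L/s.

14900 L/s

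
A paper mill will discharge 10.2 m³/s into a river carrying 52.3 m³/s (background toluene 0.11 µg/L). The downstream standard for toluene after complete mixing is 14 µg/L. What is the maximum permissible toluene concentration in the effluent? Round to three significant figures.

At the limit, (Qr·Cr + Qe·Cₑ)/(Qr + Qe) = 14:
Cₑ = (62.50·14 − 52.30·0.1100) / 10.20 = 85.22 µg/L.

85.2 µg/L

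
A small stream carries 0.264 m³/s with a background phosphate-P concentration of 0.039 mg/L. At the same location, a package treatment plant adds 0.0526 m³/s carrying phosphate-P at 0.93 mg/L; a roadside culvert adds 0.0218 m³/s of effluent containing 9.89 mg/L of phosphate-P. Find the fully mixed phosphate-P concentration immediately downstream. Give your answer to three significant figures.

0.812 mg/L

Mass balance: C = (0.2640·0.03900 + 0.05260·0.9300 + 0.02180·9.890) / 0.3384 = 0.2748/0.3384 = 0.8121 mg/L.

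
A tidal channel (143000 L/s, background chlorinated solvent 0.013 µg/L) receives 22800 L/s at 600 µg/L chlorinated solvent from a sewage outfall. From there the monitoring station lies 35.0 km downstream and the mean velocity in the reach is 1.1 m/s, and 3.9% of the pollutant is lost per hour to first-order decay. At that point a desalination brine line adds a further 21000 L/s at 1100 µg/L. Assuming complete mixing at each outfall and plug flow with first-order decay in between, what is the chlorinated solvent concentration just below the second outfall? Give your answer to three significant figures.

Flow-weighted average: C = (143000·0.01300 + 22800·600.0) / 165800 = 13680000/165800 = 82.52 µg/L; combined flow 165800 L/s.
Travel time t = 35.0·1000 / 1.1 = 31820 s = 8.838 h.
3.9%/h lost → k = −ln(1 − 0.039) = 0.03978 h⁻¹.
First-order decay: C = 82.52·exp(−k·t) = 82.52·0.7036 = 58.06 µg/L.
Second outfall: C = (165800·58.06 + 21000·1100)/186800 = 175.2 µg/L.

175 µg/L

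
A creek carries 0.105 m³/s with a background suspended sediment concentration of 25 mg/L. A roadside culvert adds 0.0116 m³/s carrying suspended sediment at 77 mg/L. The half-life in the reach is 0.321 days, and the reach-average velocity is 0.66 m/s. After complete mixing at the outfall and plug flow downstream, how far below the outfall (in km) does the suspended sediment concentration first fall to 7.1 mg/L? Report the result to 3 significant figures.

38.2 km

Mixed concentration C = ΣQC/ΣQ = (0.1050·25.00 + 0.01160·77.00) / 0.1166 = 3.518/0.1166 = 30.17 mg/L.
Half-life 0.321 d → k = ln 2 / 0.321 = 2.159 d⁻¹.
Set 30.17·exp(−k·t) = 7.1 → t = ln(30.17/7.1)/k = 57890 s = 16.08 h.
Distance = v·t = 0.66·57890 = 38210 m = 38.21 km.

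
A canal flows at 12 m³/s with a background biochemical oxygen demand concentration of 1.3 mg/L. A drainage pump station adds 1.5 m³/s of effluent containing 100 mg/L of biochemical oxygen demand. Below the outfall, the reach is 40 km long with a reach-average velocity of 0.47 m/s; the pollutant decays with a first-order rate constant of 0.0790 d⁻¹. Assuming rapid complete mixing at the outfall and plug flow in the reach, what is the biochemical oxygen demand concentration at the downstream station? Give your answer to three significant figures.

Conservation of mass: C = (12.00·1.300 + 1.500·100.0) / 13.50 = 165.6/13.50 = 12.27 mg/L.
Travel time t = 40·1000 / 0.47 = 85110 s = 23.64 h.
First-order decay: C = 12.27·exp(−k·t) = 12.27·0.9251 = 11.35 mg/L.

11.3 mg/L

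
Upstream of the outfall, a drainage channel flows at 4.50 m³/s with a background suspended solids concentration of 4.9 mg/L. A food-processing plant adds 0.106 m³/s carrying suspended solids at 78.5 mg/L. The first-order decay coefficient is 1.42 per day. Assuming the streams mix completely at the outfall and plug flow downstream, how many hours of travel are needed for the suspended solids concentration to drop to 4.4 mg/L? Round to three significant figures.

Mixed concentration C = ΣQC/ΣQ = (4.500·4.900 + 0.1060·78.50) / 4.606 = 30.37/4.606 = 6.594 mg/L.
6.594·exp(−k·t) = 4.4 → t = ln(6.594/4.4)/k = 24610 s = 6.837 h.

6.84 h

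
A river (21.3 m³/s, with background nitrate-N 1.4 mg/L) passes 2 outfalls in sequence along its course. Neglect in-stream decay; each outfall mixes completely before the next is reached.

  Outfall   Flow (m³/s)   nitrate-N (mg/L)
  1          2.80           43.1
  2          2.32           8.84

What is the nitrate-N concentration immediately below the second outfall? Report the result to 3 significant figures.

Below outfall 1: Q → 24.10 m³/s, C = (21.30·1.400 + 2.800·43.10)/24.10 = 6.245 mg/L.
Below outfall 2: Q → 26.42 m³/s, C = (24.10·6.245 + 2.320·8.840)/26.42 = 6.473 mg/L.

6.47 mg/L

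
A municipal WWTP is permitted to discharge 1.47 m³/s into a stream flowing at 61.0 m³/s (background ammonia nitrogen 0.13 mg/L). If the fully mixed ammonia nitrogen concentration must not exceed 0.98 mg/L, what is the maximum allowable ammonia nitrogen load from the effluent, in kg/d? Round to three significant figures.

4600 kg/d

Mass balance at the limit: 61.00·0.1300 + 1.470·Cₑ = 62.47·0.98 → Cₑ = 36.25 mg/L.
Load = 1.470 m³/s × 36.25 g/m³ × 86 400 s/d = 4604 kg/d.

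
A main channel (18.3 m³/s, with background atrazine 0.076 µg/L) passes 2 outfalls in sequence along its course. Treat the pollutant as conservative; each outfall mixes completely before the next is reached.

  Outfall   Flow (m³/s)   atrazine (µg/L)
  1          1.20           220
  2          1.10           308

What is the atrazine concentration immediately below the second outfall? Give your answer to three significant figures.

29.3 µg/L

Outfall 1: combined Q = 19.50 m³/s; C = (18.30·0.07600 + 1.200·220.0)/19.50 = 13.61 µg/L.
Outfall 2: combined Q = 20.60 m³/s; C = (19.50·13.61 + 1.100·308.0)/20.60 = 29.33 µg/L.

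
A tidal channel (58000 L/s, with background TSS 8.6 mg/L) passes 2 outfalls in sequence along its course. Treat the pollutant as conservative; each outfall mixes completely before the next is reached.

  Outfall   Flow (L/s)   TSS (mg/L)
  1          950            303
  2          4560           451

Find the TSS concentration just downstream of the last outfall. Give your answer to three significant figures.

Below outfall 1: Q → 58950 L/s, C = (58000·8.600 + 950.0·303.0)/58950 = 13.34 mg/L.
Below outfall 2: Q → 63510 L/s, C = (58950·13.34 + 4560·451.0)/63510 = 44.77 mg/L.

44.8 mg/L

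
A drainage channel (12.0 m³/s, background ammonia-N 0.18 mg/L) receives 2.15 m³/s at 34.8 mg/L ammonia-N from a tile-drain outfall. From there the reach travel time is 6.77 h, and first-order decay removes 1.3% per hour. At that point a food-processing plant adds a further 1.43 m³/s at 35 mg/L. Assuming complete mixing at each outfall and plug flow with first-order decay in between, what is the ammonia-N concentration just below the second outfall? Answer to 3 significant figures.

Conservation of mass: C = (12.00·0.1800 + 2.150·34.80) / 14.15 = 76.98/14.15 = 5.440 mg/L; combined flow 14.15 m³/s.
1.3%/h lost → k = −ln(1 − 0.013) = 0.01309 h⁻¹.
After decay, C = 5.440 × e^(−kt) = 5.440 × 0.9152 = 4.979 mg/L.
At the second outfall, C = (14.15·4.979 + 1.430·35.00) / (14.15 + 1.430) = 7.735 mg/L.

7.73 mg/L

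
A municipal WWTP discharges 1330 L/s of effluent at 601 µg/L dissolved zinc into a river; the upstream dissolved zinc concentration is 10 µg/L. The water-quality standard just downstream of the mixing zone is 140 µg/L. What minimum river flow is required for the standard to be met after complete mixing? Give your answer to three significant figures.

4720 L/s

Set C_mix = 140: (Q·10.00 + 1330·601.0) / (Q + 1330) = 140
→ Q = 1330·(601.0 − 140)/(140 − 10.00) = 4716 L/s.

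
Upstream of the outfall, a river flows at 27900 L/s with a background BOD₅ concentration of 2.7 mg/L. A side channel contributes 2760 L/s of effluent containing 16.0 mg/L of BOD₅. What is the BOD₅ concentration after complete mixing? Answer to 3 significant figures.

3.90 mg/L

Mass balance: C = (27900·2.700 + 2760·16.00) / 30660 = 119500/30660 = 3.897 mg/L.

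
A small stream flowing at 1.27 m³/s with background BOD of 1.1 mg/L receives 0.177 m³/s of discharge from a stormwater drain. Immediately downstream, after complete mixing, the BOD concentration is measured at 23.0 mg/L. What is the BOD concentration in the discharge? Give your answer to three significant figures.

Mass balance: 1.270·1.100 + 0.1770·Cₑ = 1.447·23.00
→ Cₑ = (1.447·23.00 − 1.270·1.100) / 0.1770 = 180.1 mg/L.

180 mg/L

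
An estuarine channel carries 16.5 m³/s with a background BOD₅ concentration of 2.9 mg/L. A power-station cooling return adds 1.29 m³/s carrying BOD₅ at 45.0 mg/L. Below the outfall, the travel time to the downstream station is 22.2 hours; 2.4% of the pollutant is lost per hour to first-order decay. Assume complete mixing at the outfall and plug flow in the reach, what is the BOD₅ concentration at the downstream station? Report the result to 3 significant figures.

3.47 mg/L

After mixing, C = (16.50·2.900 + 1.290·45.00) / 17.79 = 105.9/17.79 = 5.953 mg/L.
2.4%/h lost → k = −ln(1 − 0.024) = 0.02429 h⁻¹.
After decay, C = 5.953 × e^(−kt) = 5.953 × 0.5832 = 3.471 mg/L.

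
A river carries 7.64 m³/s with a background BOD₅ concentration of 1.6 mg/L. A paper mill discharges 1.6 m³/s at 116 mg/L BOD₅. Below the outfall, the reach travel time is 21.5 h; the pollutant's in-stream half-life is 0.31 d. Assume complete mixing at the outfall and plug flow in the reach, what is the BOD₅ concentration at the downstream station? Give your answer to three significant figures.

Conservation of mass: C = (7.640·1.600 + 1.600·116.0) / 9.240 = 197.8/9.240 = 21.41 mg/L.
Half-life 0.31 d → k = ln 2 / 0.31 = 2.236 d⁻¹.
After decay, C = 21.41 × e^(−kt) = 21.41 × 0.1349 = 2.889 mg/L.

2.89 mg/L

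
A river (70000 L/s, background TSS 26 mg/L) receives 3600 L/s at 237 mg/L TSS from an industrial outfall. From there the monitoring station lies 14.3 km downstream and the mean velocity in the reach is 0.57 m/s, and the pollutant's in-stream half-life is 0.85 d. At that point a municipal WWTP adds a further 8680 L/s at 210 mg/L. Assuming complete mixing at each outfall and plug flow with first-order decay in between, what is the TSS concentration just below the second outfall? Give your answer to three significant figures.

After mixing, C = (70000·26.00 + 3600·237.0) / 73600 = 2673000/73600 = 36.32 mg/L; combined flow 73600 L/s.
Travel time t = 14.3·1000 / 0.57 = 25090 s = 6.969 h.
Half-life 0.85 d → k = ln 2 / 0.85 = 0.8155 d⁻¹.
First-order decay: C = 36.32·exp(−k·t) = 36.32·0.7892 = 28.66 mg/L.
Second outfall: C = (73600·28.66 + 8680·210.0)/82280 = 47.79 mg/L.

47.8 mg/L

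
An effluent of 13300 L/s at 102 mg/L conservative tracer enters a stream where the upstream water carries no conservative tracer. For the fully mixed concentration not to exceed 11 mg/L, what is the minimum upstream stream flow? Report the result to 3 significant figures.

Set C_mix = 11: (Q·0 + 13300·102.0) / (Q + 13300) = 11
→ Q = 13300·(102.0 − 11)/(11 − 0) = 110000 L/s.

110000 L/s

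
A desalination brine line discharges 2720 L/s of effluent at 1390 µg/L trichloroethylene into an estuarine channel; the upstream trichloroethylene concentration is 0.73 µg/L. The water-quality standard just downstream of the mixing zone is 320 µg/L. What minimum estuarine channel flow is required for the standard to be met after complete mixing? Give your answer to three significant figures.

Set C_mix = 320: (Q·0.7300 + 2720·1390) / (Q + 2720) = 320
→ Q = 2720·(1390 − 320)/(320 − 0.7300) = 9116 L/s.

9120 L/s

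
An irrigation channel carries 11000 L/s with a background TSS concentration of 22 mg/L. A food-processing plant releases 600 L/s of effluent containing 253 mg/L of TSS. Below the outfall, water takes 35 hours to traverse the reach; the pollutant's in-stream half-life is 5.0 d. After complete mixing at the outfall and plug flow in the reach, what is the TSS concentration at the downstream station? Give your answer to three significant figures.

27.7 mg/L

Mixed concentration C = ΣQC/ΣQ = (11000·22.00 + 600.0·253.0) / 11600 = 393800/11600 = 33.95 mg/L.
Half-life 5.0 d → k = ln 2 / 5.0 = 0.1386 d⁻¹.
Applying C = C₀e^(−kt): 33.95 × 0.8170 = 27.73 mg/L.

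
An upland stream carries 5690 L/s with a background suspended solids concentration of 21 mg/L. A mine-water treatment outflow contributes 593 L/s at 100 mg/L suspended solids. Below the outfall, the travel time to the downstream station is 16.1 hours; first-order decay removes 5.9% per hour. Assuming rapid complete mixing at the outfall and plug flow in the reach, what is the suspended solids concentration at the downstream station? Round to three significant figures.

Conservation of mass: C = (5690·21.00 + 593.0·100.0) / 6283 = 178800/6283 = 28.46 mg/L.
5.9%/h lost → k = −ln(1 − 0.059) = 0.06081 h⁻¹.
Decay over the reach: 28.46·exp(−kt) = 28.46·0.3757 = 10.69 mg/L.

10.7 mg/L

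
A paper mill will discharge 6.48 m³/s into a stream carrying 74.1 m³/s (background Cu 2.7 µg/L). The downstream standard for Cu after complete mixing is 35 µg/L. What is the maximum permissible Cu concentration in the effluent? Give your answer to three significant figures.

At the limit, (Qr·Cr + Qe·Cₑ)/(Qr + Qe) = 35:
Cₑ = (80.58·35 − 74.10·2.700) / 6.480 = 404.4 µg/L.

404 µg/L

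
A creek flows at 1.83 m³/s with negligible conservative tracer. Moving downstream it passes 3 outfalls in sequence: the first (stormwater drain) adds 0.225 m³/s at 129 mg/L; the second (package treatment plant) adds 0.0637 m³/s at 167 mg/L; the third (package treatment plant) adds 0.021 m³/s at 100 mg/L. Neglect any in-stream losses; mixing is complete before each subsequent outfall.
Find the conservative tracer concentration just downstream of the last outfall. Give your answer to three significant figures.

Below outfall 1: Q → 2.055 m³/s, C = (1.830·0 + 0.2250·129.0)/2.055 = 14.12 mg/L.
Below outfall 2: Q → 2.119 m³/s, C = (2.055·14.12 + 0.06370·167.0)/2.119 = 18.72 mg/L.
Below outfall 3: Q → 2.140 m³/s, C = (2.119·18.72 + 0.02100·100.0)/2.140 = 19.52 mg/L.

19.5 mg/L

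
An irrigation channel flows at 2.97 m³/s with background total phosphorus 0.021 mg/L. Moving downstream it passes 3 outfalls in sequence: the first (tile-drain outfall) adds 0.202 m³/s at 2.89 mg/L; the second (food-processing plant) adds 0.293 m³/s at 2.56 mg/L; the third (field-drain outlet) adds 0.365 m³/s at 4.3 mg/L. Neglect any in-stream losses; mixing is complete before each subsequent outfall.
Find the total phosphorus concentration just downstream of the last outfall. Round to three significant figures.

0.774 mg/L

After outfall 1: Q = 2.970 + 0.2020 = 3.172 m³/s; C = (2.970·0.02100 + 0.2020·2.890)/3.172 = 0.2037 mg/L.
After outfall 2: Q = 3.172 + 0.2930 = 3.465 m³/s; C = (3.172·0.2037 + 0.2930·2.560)/3.465 = 0.4030 mg/L.
After outfall 3: Q = 3.465 + 0.3650 = 3.830 m³/s; C = (3.465·0.4030 + 0.3650·4.300)/3.830 = 0.7743 mg/L.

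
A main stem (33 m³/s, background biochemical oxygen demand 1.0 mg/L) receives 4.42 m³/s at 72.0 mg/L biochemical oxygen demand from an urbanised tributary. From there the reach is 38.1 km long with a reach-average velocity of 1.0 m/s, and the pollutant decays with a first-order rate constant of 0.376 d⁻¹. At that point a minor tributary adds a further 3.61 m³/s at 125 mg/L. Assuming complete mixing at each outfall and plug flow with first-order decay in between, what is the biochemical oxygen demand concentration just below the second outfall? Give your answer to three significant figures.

18.3 mg/L

Flow-weighted average: C = (33.00·1.000 + 4.420·72.00) / 37.42 = 351.2/37.42 = 9.386 mg/L; combined flow 37.42 m³/s.
Travel time t = 38.1·1000 / 1.0 = 38100 s = 10.58 h.
Decay over the reach: 9.386·exp(−kt) = 9.386·0.8472 = 7.952 mg/L.
At the second outfall, C = (37.42·7.952 + 3.610·125.0) / (37.42 + 3.610) = 18.25 mg/L.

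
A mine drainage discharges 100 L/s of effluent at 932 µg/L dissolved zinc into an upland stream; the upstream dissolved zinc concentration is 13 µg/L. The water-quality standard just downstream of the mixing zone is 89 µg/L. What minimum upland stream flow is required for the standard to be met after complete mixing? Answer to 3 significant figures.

1110 L/s

Set C_mix = 89: (Q·13.00 + 100.0·932.0) / (Q + 100.0) = 89
→ Q = 100.0·(932.0 − 89)/(89 − 13.00) = 1109 L/s.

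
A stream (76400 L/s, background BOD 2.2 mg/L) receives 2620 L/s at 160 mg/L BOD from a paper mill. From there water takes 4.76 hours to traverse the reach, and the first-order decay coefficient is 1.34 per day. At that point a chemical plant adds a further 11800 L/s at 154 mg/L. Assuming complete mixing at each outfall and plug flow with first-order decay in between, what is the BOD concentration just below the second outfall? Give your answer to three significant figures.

Conservation of mass: C = (76400·2.200 + 2620·160.0) / 79020 = 587300/79020 = 7.432 mg/L; combined flow 79020 L/s.
Applying C = C₀e^(−kt): 7.432 × 0.7666 = 5.698 mg/L.
Second outfall: C = (79020·5.698 + 11800·154.0)/90820 = 24.97 mg/L.

25.0 mg/L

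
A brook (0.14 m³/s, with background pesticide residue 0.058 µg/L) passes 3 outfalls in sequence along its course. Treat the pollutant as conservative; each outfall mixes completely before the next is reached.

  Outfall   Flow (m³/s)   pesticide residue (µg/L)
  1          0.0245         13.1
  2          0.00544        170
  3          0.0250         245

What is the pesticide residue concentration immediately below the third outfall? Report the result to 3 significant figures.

37.9 µg/L

Below outfall 1: Q → 0.1645 m³/s, C = (0.1400·0.05800 + 0.02450·13.10)/0.1645 = 2.000 µg/L.
Below outfall 2: Q → 0.1699 m³/s, C = (0.1645·2.000 + 0.005440·170.0)/0.1699 = 7.378 µg/L.
Below outfall 3: Q → 0.1949 m³/s, C = (0.1699·7.378 + 0.02500·245.0)/0.1949 = 37.85 µg/L.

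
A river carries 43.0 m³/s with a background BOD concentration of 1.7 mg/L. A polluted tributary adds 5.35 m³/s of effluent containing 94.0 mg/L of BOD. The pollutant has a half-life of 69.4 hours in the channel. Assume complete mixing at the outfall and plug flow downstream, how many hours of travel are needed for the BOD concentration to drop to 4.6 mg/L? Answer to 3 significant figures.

95.3 h

After mixing, C = (43.00·1.700 + 5.350·94.00) / 48.35 = 576.0/48.35 = 11.91 mg/L.
Half-life 69.4 h → k = ln 2 / 69.4 = 0.009988 h⁻¹ = 0.2397 d⁻¹.
11.91·exp(−k·t) = 4.6 → t = ln(11.91/4.6)/k = 343000 s = 95.28 h.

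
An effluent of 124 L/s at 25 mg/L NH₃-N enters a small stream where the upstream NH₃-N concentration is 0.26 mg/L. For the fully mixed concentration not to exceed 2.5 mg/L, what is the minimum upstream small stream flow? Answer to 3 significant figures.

Set C_mix = 2.5: (Q·0.2600 + 124.0·25.00) / (Q + 124.0) = 2.5
→ Q = 124.0·(25.00 − 2.5)/(2.5 − 0.2600) = 1246 L/s.

1250 L/s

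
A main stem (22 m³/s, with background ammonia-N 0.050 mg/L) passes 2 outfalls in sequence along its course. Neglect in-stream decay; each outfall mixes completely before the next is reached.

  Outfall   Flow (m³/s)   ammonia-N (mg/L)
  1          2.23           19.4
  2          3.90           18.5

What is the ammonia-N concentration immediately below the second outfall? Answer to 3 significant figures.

Below outfall 1: Q → 24.23 m³/s, C = (22.00·0.05000 + 2.230·19.40)/24.23 = 1.831 mg/L.
Below outfall 2: Q → 28.13 m³/s, C = (24.23·1.831 + 3.900·18.50)/28.13 = 4.142 mg/L.

4.14 mg/L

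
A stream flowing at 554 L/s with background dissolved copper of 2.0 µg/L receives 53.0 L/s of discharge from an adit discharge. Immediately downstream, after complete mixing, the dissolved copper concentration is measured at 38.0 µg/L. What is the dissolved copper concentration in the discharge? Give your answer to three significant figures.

414 µg/L

Mass balance: 554.0·2.000 + 53.00·Cₑ = 607.0·38.00
→ Cₑ = (607.0·38.00 − 554.0·2.000) / 53.00 = 414.3 µg/L.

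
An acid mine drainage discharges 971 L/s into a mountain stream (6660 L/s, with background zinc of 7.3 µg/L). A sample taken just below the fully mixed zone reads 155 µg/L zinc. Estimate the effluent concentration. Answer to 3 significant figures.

Mass balance: 6660·7.300 + 971.0·Cₑ = 7631·155.0
→ Cₑ = (7631·155.0 − 6660·7.300) / 971.0 = 1168 µg/L.

1170 µg/L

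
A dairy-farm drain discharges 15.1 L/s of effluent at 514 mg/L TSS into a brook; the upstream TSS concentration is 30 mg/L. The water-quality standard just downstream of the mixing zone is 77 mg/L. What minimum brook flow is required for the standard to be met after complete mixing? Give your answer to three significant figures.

140 L/s

Set C_mix = 77: (Q·30.00 + 15.10·514.0) / (Q + 15.10) = 77
→ Q = 15.10·(514.0 − 77)/(77 − 30.00) = 140.4 L/s.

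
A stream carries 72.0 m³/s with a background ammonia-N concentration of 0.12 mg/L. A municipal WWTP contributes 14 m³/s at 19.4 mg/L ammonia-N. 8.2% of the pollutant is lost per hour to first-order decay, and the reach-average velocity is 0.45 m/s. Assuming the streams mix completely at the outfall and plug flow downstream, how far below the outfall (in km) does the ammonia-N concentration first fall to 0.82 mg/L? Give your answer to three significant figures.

Flow-weighted average: C = (72.00·0.1200 + 14.00·19.40) / 86.00 = 280.2/86.00 = 3.259 mg/L.
8.2%/h lost → k = −ln(1 − 0.082) = 0.08556 h⁻¹.
Set 3.259·exp(−k·t) = 0.82 → t = ln(3.259/0.82)/k = 58060 s = 16.13 h.
Distance = v·t = 0.45·58060 = 26120 m = 26.12 km.

26.1 km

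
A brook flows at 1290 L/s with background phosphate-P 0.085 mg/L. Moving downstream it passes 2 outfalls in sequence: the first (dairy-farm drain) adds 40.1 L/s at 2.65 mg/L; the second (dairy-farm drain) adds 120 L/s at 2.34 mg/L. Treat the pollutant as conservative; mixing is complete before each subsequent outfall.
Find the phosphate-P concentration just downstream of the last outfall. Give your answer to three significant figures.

0.343 mg/L

After outfall 1: Q = 1290 + 40.10 = 1330 L/s; C = (1290·0.08500 + 40.10·2.650)/1330 = 0.1623 mg/L.
After outfall 2: Q = 1330 + 120.0 = 1450 L/s; C = (1330·0.1623 + 120.0·2.340)/1450 = 0.3425 mg/L.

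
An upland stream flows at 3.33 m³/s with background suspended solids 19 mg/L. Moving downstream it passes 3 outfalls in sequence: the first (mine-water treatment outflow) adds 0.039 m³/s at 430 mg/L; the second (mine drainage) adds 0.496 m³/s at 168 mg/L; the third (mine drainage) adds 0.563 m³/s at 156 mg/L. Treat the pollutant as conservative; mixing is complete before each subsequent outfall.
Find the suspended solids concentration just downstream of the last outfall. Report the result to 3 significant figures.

56.7 mg/L

Below outfall 1: Q → 3.369 m³/s, C = (3.330·19.00 + 0.03900·430.0)/3.369 = 23.76 mg/L.
Below outfall 2: Q → 3.865 m³/s, C = (3.369·23.76 + 0.4960·168.0)/3.865 = 42.27 mg/L.
Below outfall 3: Q → 4.428 m³/s, C = (3.865·42.27 + 0.5630·156.0)/4.428 = 56.73 mg/L.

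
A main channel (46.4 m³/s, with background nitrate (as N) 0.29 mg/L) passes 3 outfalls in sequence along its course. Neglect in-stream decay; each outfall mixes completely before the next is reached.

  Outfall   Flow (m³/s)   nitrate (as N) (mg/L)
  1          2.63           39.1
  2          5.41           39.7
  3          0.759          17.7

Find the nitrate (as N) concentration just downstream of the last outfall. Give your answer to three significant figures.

Below outfall 1: Q → 49.03 m³/s, C = (46.40·0.2900 + 2.630·39.10)/49.03 = 2.372 mg/L.
Below outfall 2: Q → 54.44 m³/s, C = (49.03·2.372 + 5.410·39.70)/54.44 = 6.081 mg/L.
Below outfall 3: Q → 55.20 m³/s, C = (54.44·6.081 + 0.7590·17.70)/55.20 = 6.241 mg/L.

6.24 mg/L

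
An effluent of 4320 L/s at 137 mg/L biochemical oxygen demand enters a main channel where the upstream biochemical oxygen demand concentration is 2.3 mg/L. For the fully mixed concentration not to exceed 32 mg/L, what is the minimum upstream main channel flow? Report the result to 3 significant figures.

Set C_mix = 32: (Q·2.300 + 4320·137.0) / (Q + 4320) = 32
→ Q = 4320·(137.0 − 32)/(32 − 2.300) = 15270 L/s.

15300 L/s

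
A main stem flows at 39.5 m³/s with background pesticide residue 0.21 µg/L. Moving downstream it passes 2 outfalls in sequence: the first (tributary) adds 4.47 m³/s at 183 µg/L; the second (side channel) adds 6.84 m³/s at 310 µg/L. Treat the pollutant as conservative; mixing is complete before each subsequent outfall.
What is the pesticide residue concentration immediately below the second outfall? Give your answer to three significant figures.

After outfall 1: Q = 39.50 + 4.470 = 43.97 m³/s; C = (39.50·0.2100 + 4.470·183.0)/43.97 = 18.79 µg/L.
After outfall 2: Q = 43.97 + 6.840 = 50.81 m³/s; C = (43.97·18.79 + 6.840·310.0)/50.81 = 57.99 µg/L.

58.0 µg/L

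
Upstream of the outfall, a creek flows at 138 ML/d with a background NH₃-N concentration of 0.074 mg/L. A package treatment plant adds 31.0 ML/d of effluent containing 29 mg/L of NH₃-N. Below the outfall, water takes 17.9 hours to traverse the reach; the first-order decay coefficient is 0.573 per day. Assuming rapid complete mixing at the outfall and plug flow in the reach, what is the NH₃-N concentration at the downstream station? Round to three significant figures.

3.51 mg/L

Mixed concentration C = ΣQC/ΣQ = (138.0·0.07400 + 31.00·29.00) / 169.0 = 909.2/169.0 = 5.380 mg/L.
Applying C = C₀e^(−kt): 5.380 × 0.6522 = 3.509 mg/L.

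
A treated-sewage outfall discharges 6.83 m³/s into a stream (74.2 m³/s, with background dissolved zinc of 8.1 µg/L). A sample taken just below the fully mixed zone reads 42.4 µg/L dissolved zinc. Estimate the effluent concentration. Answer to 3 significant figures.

Mass balance: 74.20·8.100 + 6.830·Cₑ = 81.03·42.40
→ Cₑ = (81.03·42.40 − 74.20·8.100) / 6.830 = 415.0 µg/L.

415 µg/L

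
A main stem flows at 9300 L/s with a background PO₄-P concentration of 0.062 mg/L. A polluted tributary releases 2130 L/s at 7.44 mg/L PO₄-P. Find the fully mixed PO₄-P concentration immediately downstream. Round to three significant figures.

Mass balance: C = (9300·0.06200 + 2130·7.440) / 11430 = 16420/11430 = 1.437 mg/L.

1.44 mg/L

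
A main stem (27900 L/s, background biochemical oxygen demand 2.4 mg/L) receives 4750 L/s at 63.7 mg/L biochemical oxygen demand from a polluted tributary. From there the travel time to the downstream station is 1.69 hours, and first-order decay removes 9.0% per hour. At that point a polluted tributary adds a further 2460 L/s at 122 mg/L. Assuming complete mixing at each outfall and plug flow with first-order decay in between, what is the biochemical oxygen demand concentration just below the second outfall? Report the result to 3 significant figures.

17.5 mg/L

Conservation of mass: C = (27900·2.400 + 4750·63.70) / 32650 = 369500/32650 = 11.32 mg/L; combined flow 32650 L/s.
9.0%/h lost → k = −ln(1 − 0.09) = 0.09431 h⁻¹.
First-order decay: C = 11.32·exp(−k·t) = 11.32·0.8527 = 9.651 mg/L.
At the second outfall, C = (32650·9.651 + 2460·122.0) / (32650 + 2460) = 17.52 mg/L.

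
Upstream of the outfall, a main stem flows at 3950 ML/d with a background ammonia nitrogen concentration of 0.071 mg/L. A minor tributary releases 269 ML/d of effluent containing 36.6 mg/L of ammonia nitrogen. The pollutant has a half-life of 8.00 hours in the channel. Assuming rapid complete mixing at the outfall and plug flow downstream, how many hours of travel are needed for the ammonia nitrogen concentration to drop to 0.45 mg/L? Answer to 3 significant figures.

After mixing, C = (3950·0.07100 + 269.0·36.60) / 4219 = 10130/4219 = 2.400 mg/L.
Half-life 8.00 h → k = ln 2 / 8.00 = 0.08664 h⁻¹ = 2.079 d⁻¹.
2.400·exp(−k·t) = 0.45 → t = ln(2.400/0.45)/k = 69550 s = 19.32 h.

19.3 h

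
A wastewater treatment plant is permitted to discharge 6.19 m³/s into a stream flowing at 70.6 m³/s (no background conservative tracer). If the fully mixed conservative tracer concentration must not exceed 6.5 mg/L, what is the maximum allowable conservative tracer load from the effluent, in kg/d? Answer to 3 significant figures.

43100 kg/d

Mass balance at the limit: 70.60·0 + 6.190·Cₑ = 76.79·6.5 → Cₑ = 80.64 mg/L.
Load = 6.190 m³/s × 80.64 g/m³ × 86 400 s/d = 43130 kg/d.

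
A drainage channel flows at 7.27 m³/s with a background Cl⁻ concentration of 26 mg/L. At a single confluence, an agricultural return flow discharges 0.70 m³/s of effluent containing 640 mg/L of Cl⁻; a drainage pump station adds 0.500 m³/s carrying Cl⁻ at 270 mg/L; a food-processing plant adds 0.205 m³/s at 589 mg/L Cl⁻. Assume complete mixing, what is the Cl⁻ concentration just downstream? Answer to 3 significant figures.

103 mg/L

Mixed concentration C = ΣQC/ΣQ = (7.270·26.00 + 0.7000·640.0 + 0.5000·270.0 + 0.2050·589.0) / 8.675 = 892.8/8.675 = 102.9 mg/L.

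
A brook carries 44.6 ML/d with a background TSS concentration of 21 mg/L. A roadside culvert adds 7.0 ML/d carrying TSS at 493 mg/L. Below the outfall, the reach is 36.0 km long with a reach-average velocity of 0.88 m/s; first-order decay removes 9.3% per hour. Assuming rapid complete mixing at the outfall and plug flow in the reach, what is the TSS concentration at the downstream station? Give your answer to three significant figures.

Flow-weighted average: C = (44.60·21.00 + 7.000·493.0) / 51.60 = 4388/51.60 = 85.03 mg/L.
Travel time t = 36.0·1000 / 0.88 = 40910 s = 11.36 h.
9.3%/h lost → k = −ln(1 − 0.093) = 0.09761 h⁻¹.
First-order decay: C = 85.03·exp(−k·t) = 85.03·0.3298 = 28.04 mg/L.

28.0 mg/L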